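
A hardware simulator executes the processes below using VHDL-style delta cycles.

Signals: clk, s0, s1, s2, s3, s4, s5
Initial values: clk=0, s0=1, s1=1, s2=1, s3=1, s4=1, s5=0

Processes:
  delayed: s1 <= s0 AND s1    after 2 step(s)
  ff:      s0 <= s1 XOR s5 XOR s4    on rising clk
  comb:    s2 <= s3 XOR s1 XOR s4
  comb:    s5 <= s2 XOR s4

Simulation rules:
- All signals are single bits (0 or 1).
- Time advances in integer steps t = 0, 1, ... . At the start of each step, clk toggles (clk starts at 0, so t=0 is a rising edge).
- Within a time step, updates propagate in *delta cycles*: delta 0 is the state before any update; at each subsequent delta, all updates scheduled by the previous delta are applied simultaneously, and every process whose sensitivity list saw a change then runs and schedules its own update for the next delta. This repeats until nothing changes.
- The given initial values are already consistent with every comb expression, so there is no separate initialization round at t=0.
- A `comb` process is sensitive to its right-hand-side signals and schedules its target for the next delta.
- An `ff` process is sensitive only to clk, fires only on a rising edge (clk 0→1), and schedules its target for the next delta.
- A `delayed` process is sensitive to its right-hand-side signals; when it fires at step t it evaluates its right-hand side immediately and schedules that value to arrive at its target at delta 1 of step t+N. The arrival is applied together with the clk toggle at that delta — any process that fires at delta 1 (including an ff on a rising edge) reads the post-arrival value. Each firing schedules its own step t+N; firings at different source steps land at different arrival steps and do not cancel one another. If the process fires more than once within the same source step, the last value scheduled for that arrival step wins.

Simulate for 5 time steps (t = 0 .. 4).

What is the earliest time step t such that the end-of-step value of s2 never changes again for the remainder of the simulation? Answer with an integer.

t0.Δ0 s0=1 s2=1 s4=1 clk=0 s3=1 s1=1 s5=0
t0.Δ1 s0=1 s2=1 s4=1 clk=1 s3=1 s1=1 s5=0
t0.Δ2 s0=0 s2=1 s4=1 clk=1 s3=1 s1=1 s5=0
t1.Δ0 s0=0 s2=1 s4=1 clk=1 s3=1 s1=1 s5=0
t1.Δ1 s0=0 s2=1 s4=1 clk=0 s3=1 s1=1 s5=0
t2.Δ0 s0=0 s2=1 s4=1 clk=0 s3=1 s1=1 s5=0
t2.Δ1 s0=0 s2=1 s4=1 clk=1 s3=1 s1=0 s5=0
t2.Δ2 s0=1 s2=0 s4=1 clk=1 s3=1 s1=0 s5=0
t2.Δ3 s0=1 s2=0 s4=1 clk=1 s3=1 s1=0 s5=1
t3.Δ0 s0=1 s2=0 s4=1 clk=1 s3=1 s1=0 s5=1
t3.Δ1 s0=1 s2=0 s4=1 clk=0 s3=1 s1=0 s5=1
t4.Δ0 s0=1 s2=0 s4=1 clk=0 s3=1 s1=0 s5=1
t4.Δ1 s0=1 s2=0 s4=1 clk=1 s3=1 s1=0 s5=1
t4.Δ2 s0=0 s2=0 s4=1 clk=1 s3=1 s1=0 s5=1

2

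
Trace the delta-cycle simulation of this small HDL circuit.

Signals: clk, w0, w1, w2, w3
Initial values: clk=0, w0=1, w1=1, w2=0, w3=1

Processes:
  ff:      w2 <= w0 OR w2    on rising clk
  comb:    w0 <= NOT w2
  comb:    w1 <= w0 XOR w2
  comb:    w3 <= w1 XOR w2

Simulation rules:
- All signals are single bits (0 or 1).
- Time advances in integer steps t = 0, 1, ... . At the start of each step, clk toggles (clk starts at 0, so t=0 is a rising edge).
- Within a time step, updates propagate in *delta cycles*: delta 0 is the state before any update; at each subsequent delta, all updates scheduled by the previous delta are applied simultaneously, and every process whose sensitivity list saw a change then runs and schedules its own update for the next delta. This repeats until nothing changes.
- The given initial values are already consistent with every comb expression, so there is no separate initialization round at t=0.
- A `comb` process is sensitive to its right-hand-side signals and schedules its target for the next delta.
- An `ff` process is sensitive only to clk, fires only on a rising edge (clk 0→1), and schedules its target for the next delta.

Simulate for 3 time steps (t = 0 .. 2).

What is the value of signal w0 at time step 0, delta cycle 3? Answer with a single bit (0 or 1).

0

t=0 Δ0: clk=0 w3=1 w1=1 w0=1 w2=0
  Δ1: clk:0→1
  Δ2: w2:0→1
  Δ3: w3:1→0, w1:1→0, w0:1→0
  Δ4: w3:0→1, w1:0→1
  Δ5: w3:1→0
  (5Δ to stable)
t=1 Δ0: clk=1 w3=0 w1=1 w0=0 w2=1
  Δ1: clk:1→0
  (1Δ to stable)
t=2 Δ0: clk=0 w3=0 w1=1 w0=0 w2=1
  Δ1: clk:0→1
  (1Δ to stable)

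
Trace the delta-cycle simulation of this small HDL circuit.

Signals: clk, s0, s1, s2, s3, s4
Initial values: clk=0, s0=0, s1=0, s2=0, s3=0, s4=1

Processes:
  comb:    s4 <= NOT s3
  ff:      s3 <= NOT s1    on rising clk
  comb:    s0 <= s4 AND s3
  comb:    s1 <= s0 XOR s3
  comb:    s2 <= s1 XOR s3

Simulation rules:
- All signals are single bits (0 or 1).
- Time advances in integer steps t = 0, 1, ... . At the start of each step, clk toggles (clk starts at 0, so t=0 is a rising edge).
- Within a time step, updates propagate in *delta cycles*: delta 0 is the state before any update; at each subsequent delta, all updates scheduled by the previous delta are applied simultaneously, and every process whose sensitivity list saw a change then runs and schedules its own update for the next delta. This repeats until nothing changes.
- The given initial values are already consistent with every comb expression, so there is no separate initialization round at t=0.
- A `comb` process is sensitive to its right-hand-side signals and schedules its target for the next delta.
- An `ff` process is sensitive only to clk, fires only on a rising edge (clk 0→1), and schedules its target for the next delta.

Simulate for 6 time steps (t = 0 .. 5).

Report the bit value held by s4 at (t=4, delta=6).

0

t0.Δ0 s3=0 clk=0 s1=0 s0=0 s4=1 s2=0
t0.Δ1 s3=0 clk=1 s1=0 s0=0 s4=1 s2=0
t0.Δ2 s3=1 clk=1 s1=0 s0=0 s4=1 s2=0
t0.Δ3 s3=1 clk=1 s1=1 s0=1 s4=0 s2=1
t0.Δ4 s3=1 clk=1 s1=0 s0=0 s4=0 s2=0
t0.Δ5 s3=1 clk=1 s1=1 s0=0 s4=0 s2=1
t0.Δ6 s3=1 clk=1 s1=1 s0=0 s4=0 s2=0
t1.Δ0 s3=1 clk=1 s1=1 s0=0 s4=0 s2=0
t1.Δ1 s3=1 clk=0 s1=1 s0=0 s4=0 s2=0
t2.Δ0 s3=1 clk=0 s1=1 s0=0 s4=0 s2=0
t2.Δ1 s3=1 clk=1 s1=1 s0=0 s4=0 s2=0
t2.Δ2 s3=0 clk=1 s1=1 s0=0 s4=0 s2=0
t2.Δ3 s3=0 clk=1 s1=0 s0=0 s4=1 s2=1
t2.Δ4 s3=0 clk=1 s1=0 s0=0 s4=1 s2=0
t3.Δ0 s3=0 clk=1 s1=0 s0=0 s4=1 s2=0
t3.Δ1 s3=0 clk=0 s1=0 s0=0 s4=1 s2=0
t4.Δ0 s3=0 clk=0 s1=0 s0=0 s4=1 s2=0
t4.Δ1 s3=0 clk=1 s1=0 s0=0 s4=1 s2=0
t4.Δ2 s3=1 clk=1 s1=0 s0=0 s4=1 s2=0
t4.Δ3 s3=1 clk=1 s1=1 s0=1 s4=0 s2=1
t4.Δ4 s3=1 clk=1 s1=0 s0=0 s4=0 s2=0
t4.Δ5 s3=1 clk=1 s1=1 s0=0 s4=0 s2=1
t4.Δ6 s3=1 clk=1 s1=1 s0=0 s4=0 s2=0
t5.Δ0 s3=1 clk=1 s1=1 s0=0 s4=0 s2=0
t5.Δ1 s3=1 clk=0 s1=1 s0=0 s4=0 s2=0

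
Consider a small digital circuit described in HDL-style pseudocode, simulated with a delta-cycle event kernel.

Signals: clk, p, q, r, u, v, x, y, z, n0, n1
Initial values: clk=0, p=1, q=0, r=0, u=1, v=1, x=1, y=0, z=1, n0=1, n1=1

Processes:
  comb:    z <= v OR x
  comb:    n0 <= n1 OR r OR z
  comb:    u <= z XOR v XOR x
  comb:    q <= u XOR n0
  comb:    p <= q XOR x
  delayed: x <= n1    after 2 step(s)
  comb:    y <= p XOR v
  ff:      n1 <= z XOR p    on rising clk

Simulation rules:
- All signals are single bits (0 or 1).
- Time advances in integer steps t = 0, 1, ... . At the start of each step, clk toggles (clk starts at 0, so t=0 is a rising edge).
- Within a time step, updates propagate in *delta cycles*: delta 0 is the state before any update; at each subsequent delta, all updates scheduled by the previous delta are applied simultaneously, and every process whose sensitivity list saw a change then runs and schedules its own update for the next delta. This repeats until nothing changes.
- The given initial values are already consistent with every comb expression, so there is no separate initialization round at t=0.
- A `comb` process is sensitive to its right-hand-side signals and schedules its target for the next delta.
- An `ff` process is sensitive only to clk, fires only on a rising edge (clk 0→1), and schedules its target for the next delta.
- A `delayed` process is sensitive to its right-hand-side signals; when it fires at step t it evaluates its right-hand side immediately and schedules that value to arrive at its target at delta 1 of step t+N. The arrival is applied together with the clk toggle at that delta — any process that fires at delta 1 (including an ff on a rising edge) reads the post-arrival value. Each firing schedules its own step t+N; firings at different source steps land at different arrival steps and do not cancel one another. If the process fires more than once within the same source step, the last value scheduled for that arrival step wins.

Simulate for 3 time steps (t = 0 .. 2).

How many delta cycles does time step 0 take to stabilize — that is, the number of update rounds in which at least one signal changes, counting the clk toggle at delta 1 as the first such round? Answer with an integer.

2

t0.Δ0 n0=1 z=1 q=0 clk=0 r=0 n1=1 p=1 v=1 x=1 u=1 y=0
t0.Δ1 n0=1 z=1 q=0 clk=1 r=0 n1=1 p=1 v=1 x=1 u=1 y=0
t0.Δ2 n0=1 z=1 q=0 clk=1 r=0 n1=0 p=1 v=1 x=1 u=1 y=0
t1.Δ0 n0=1 z=1 q=0 clk=1 r=0 n1=0 p=1 v=1 x=1 u=1 y=0
t1.Δ1 n0=1 z=1 q=0 clk=0 r=0 n1=0 p=1 v=1 x=1 u=1 y=0
t2.Δ0 n0=1 z=1 q=0 clk=0 r=0 n1=0 p=1 v=1 x=1 u=1 y=0
t2.Δ1 n0=1 z=1 q=0 clk=1 r=0 n1=0 p=1 v=1 x=0 u=1 y=0
t2.Δ2 n0=1 z=1 q=0 clk=1 r=0 n1=0 p=0 v=1 x=0 u=0 y=0
t2.Δ3 n0=1 z=1 q=1 clk=1 r=0 n1=0 p=0 v=1 x=0 u=0 y=1
t2.Δ4 n0=1 z=1 q=1 clk=1 r=0 n1=0 p=1 v=1 x=0 u=0 y=1
t2.Δ5 n0=1 z=1 q=1 clk=1 r=0 n1=0 p=1 v=1 x=0 u=0 y=0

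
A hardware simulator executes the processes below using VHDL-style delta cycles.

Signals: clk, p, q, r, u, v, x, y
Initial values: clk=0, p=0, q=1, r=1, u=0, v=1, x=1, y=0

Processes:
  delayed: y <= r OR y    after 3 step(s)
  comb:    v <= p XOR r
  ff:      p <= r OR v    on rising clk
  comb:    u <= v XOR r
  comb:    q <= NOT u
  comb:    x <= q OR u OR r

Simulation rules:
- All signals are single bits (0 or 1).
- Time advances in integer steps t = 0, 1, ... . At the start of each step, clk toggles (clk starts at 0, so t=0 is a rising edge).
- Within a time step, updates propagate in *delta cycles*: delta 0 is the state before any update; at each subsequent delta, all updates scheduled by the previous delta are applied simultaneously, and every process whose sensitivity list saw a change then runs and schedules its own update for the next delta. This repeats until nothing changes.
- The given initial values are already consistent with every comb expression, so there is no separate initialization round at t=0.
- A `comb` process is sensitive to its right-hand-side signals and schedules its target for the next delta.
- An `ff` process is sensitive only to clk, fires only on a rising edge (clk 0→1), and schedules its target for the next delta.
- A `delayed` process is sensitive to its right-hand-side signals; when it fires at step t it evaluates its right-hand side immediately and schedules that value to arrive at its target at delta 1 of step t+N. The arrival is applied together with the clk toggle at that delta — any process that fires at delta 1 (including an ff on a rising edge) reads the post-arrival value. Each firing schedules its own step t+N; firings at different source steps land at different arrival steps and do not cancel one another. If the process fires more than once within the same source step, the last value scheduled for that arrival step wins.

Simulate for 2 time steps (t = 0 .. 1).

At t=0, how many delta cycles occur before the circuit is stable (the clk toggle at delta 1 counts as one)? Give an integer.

t=0 Δ0: p=0 u=0 x=1 r=1 clk=0 v=1 q=1 y=0
  Δ1: clk:0→1
  Δ2: p:0→1
  Δ3: v:1→0
  Δ4: u:0→1
  Δ5: q:1→0
  (5Δ to stable)
t=1 Δ0: p=1 u=1 x=1 r=1 clk=1 v=0 q=0 y=0
  Δ1: clk:1→0
  (1Δ to stable)

5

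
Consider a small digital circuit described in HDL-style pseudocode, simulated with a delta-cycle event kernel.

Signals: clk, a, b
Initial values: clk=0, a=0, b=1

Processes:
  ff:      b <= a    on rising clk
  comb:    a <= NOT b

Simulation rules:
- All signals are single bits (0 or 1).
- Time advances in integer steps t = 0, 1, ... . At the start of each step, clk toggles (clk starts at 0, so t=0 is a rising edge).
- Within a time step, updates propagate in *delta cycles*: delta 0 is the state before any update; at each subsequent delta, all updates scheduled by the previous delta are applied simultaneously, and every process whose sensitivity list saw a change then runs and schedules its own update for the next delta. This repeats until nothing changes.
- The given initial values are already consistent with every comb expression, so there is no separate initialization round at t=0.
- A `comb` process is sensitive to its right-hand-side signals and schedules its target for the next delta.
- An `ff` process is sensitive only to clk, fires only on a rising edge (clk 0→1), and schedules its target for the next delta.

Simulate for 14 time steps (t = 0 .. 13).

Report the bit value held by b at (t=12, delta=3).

[bits: a,clk,b]
t=0: Δ0=001 Δ1=011 Δ2=010 Δ3=110 | 3Δ
t=1: Δ0=110 Δ1=100 | 1Δ
t=2: Δ0=100 Δ1=110 Δ2=111 Δ3=011 | 3Δ
t=3: Δ0=011 Δ1=001 | 1Δ
t=4: Δ0=001 Δ1=011 Δ2=010 Δ3=110 | 3Δ
t=5: Δ0=110 Δ1=100 | 1Δ
t=6: Δ0=100 Δ1=110 Δ2=111 Δ3=011 | 3Δ
t=7: Δ0=011 Δ1=001 | 1Δ
t=8: Δ0=001 Δ1=011 Δ2=010 Δ3=110 | 3Δ
t=9: Δ0=110 Δ1=100 | 1Δ
t=10: Δ0=100 Δ1=110 Δ2=111 Δ3=011 | 3Δ
t=11: Δ0=011 Δ1=001 | 1Δ
t=12: Δ0=001 Δ1=011 Δ2=010 Δ3=110 | 3Δ
t=13: Δ0=110 Δ1=100 | 1Δ

0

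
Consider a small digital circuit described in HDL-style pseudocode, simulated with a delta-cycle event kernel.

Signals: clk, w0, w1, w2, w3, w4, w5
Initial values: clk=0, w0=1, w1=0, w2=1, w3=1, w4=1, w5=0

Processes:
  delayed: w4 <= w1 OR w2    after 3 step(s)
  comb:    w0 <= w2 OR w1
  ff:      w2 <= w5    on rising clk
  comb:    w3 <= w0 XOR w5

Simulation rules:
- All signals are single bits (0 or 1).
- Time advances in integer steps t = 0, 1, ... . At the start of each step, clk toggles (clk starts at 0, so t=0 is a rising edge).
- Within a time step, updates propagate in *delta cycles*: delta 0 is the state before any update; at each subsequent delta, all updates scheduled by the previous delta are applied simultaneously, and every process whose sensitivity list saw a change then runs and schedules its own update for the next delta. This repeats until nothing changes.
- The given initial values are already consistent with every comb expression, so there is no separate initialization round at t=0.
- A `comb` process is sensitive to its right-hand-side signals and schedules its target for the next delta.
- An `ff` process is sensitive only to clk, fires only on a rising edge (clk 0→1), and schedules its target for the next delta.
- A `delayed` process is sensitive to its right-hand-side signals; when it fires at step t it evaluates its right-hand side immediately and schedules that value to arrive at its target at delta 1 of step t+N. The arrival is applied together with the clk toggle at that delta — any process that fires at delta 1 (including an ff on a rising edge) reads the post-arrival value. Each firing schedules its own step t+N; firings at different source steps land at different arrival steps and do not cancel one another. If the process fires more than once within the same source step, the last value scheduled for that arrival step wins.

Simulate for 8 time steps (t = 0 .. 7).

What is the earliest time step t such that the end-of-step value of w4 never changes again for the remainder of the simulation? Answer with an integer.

3

[bits: w1,w0,w4,w3,clk,w5,w2]
t=0: Δ0=0111001 Δ1=0111101 Δ2=0111100 Δ3=0011100 Δ4=0010100 | 4Δ
t=1: Δ0=0010100 Δ1=0010000 | 1Δ
t=2: Δ0=0010000 Δ1=0010100 | 1Δ
t=3: Δ0=0010100 Δ1=0000000 | 1Δ
t=4: Δ0=0000000 Δ1=0000100 | 1Δ
t=5: Δ0=0000100 Δ1=0000000 | 1Δ
t=6: Δ0=0000000 Δ1=0000100 | 1Δ
t=7: Δ0=0000100 Δ1=0000000 | 1Δ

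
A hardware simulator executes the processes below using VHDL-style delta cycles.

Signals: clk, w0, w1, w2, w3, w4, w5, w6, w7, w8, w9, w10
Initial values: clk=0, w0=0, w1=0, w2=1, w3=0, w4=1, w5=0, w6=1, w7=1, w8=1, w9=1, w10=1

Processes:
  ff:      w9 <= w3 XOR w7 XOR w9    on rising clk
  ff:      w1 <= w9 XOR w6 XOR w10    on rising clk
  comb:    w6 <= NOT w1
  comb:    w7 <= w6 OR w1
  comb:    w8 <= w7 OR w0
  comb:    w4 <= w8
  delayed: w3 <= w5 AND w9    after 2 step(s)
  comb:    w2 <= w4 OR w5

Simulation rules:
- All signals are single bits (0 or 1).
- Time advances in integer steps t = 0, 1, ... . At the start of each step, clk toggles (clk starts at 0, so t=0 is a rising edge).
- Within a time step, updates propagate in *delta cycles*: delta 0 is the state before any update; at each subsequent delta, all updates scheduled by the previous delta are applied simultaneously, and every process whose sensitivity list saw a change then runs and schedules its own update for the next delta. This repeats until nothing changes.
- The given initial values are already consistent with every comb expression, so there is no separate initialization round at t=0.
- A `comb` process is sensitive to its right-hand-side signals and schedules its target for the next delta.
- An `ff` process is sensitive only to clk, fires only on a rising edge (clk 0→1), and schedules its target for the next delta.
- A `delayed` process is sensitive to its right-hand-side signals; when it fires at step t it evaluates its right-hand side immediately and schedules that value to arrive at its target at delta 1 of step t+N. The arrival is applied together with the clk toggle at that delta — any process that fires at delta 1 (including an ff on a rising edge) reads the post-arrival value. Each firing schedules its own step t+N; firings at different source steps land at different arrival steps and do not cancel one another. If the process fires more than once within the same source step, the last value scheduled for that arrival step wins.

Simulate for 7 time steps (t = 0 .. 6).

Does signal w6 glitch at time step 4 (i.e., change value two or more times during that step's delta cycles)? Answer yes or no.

t=0 Δ0: clk=0 w10=1 w6=1 w8=1 w4=1 w7=1 w1=0 w3=0 w2=1 w0=0 w5=0 w9=1
  Δ1: clk:0→1
  Δ2: w1:0→1, w9:1→0
  Δ3: w6:1→0
  (3Δ to stable)
t=1 Δ0: clk=1 w10=1 w6=0 w8=1 w4=1 w7=1 w1=1 w3=0 w2=1 w0=0 w5=0 w9=0
  Δ1: clk:1→0
  (1Δ to stable)
t=2 Δ0: clk=0 w10=1 w6=0 w8=1 w4=1 w7=1 w1=1 w3=0 w2=1 w0=0 w5=0 w9=0
  Δ1: clk:0→1
  Δ2: w9:0→1
  (2Δ to stable)
t=3 Δ0: clk=1 w10=1 w6=0 w8=1 w4=1 w7=1 w1=1 w3=0 w2=1 w0=0 w5=0 w9=1
  Δ1: clk:1→0
  (1Δ to stable)
t=4 Δ0: clk=0 w10=1 w6=0 w8=1 w4=1 w7=1 w1=1 w3=0 w2=1 w0=0 w5=0 w9=1
  Δ1: clk:0→1
  Δ2: w1:1→0, w9:1→0
  Δ3: w6:0→1, w7:1→0
  Δ4: w8:1→0, w7:0→1
  Δ5: w8:0→1, w4:1→0
  Δ6: w4:0→1, w2:1→0
  Δ7: w2:0→1
  (7Δ to stable)
t=5 Δ0: clk=1 w10=1 w6=1 w8=1 w4=1 w7=1 w1=0 w3=0 w2=1 w0=0 w5=0 w9=0
  Δ1: clk:1→0
  (1Δ to stable)
t=6 Δ0: clk=0 w10=1 w6=1 w8=1 w4=1 w7=1 w1=0 w3=0 w2=1 w0=0 w5=0 w9=0
  Δ1: clk:0→1
  Δ2: w9:0→1
  (2Δ to stable)

no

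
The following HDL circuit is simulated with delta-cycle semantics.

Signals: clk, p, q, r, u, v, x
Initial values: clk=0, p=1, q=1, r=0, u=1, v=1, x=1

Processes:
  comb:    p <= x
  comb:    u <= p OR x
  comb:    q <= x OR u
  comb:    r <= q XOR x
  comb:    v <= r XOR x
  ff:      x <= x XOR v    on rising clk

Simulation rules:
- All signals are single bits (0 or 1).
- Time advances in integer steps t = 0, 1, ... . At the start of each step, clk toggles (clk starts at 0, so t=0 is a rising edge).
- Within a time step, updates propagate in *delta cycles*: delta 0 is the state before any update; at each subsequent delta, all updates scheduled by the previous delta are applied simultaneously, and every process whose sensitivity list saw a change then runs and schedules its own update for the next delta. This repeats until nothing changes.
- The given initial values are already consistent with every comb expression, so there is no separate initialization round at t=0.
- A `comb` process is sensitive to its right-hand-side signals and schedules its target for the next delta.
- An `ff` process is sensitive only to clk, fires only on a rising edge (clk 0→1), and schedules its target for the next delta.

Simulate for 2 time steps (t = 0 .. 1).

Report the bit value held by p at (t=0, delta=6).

0

[bits: p,q,u,v,x,clk,r]
t=0: Δ0=1111100 Δ1=1111110 Δ2=1111010 Δ3=0110011 Δ4=0101011 Δ5=0001011 Δ6=0001010 Δ7=0000010 | 7Δ
t=1: Δ0=0000010 Δ1=0000000 | 1Δ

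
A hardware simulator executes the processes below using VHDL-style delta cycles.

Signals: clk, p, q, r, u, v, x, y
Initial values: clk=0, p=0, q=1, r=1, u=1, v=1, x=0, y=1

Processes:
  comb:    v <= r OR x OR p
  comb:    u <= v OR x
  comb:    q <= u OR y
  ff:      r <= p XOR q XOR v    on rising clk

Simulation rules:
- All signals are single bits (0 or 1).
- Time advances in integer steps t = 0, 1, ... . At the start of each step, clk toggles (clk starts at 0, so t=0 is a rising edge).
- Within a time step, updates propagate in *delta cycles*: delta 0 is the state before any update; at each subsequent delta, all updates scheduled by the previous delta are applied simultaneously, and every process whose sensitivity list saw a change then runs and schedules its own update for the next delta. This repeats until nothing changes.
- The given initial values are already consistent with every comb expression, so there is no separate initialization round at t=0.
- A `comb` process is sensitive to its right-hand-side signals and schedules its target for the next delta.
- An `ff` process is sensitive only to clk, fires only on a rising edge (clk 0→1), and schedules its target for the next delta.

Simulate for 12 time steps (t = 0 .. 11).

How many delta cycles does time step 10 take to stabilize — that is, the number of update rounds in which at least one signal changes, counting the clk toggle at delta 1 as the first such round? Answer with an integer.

4

t=0 Δ0: u=1 q=1 x=0 p=0 v=1 r=1 clk=0 y=1
  Δ1: clk:0→1
  Δ2: r:1→0
  Δ3: v:1→0
  Δ4: u:1→0
  (4Δ to stable)
t=1 Δ0: u=0 q=1 x=0 p=0 v=0 r=0 clk=1 y=1
  Δ1: clk:1→0
  (1Δ to stable)
t=2 Δ0: u=0 q=1 x=0 p=0 v=0 r=0 clk=0 y=1
  Δ1: clk:0→1
  Δ2: r:0→1
  Δ3: v:0→1
  Δ4: u:0→1
  (4Δ to stable)
t=3 Δ0: u=1 q=1 x=0 p=0 v=1 r=1 clk=1 y=1
  Δ1: clk:1→0
  (1Δ to stable)
t=4 Δ0: u=1 q=1 x=0 p=0 v=1 r=1 clk=0 y=1
  Δ1: clk:0→1
  Δ2: r:1→0
  Δ3: v:1→0
  Δ4: u:1→0
  (4Δ to stable)
t=5 Δ0: u=0 q=1 x=0 p=0 v=0 r=0 clk=1 y=1
  Δ1: clk:1→0
  (1Δ to stable)
t=6 Δ0: u=0 q=1 x=0 p=0 v=0 r=0 clk=0 y=1
  Δ1: clk:0→1
  Δ2: r:0→1
  Δ3: v:0→1
  Δ4: u:0→1
  (4Δ to stable)
t=7 Δ0: u=1 q=1 x=0 p=0 v=1 r=1 clk=1 y=1
  Δ1: clk:1→0
  (1Δ to stable)
t=8 Δ0: u=1 q=1 x=0 p=0 v=1 r=1 clk=0 y=1
  Δ1: clk:0→1
  Δ2: r:1→0
  Δ3: v:1→0
  Δ4: u:1→0
  (4Δ to stable)
t=9 Δ0: u=0 q=1 x=0 p=0 v=0 r=0 clk=1 y=1
  Δ1: clk:1→0
  (1Δ to stable)
t=10 Δ0: u=0 q=1 x=0 p=0 v=0 r=0 clk=0 y=1
  Δ1: clk:0→1
  Δ2: r:0→1
  Δ3: v:0→1
  Δ4: u:0→1
  (4Δ to stable)
t=11 Δ0: u=1 q=1 x=0 p=0 v=1 r=1 clk=1 y=1
  Δ1: clk:1→0
  (1Δ to stable)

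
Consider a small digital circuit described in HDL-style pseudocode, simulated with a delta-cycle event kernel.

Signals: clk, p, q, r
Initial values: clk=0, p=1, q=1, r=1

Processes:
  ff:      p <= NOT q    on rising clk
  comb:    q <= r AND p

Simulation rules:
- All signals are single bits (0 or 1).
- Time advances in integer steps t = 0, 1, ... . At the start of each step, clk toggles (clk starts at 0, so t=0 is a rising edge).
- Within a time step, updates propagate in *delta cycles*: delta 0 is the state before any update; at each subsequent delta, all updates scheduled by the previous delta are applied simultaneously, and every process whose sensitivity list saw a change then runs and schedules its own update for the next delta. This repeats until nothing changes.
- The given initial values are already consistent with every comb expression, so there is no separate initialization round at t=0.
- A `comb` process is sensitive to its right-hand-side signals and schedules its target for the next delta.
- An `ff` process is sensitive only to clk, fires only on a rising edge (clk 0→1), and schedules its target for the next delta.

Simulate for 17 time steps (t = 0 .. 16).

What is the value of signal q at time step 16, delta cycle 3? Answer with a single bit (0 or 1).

0

[bits: r,p,clk,q]
t=0: Δ0=1101 Δ1=1111 Δ2=1011 Δ3=1010 | 3Δ
t=1: Δ0=1010 Δ1=1000 | 1Δ
t=2: Δ0=1000 Δ1=1010 Δ2=1110 Δ3=1111 | 3Δ
t=3: Δ0=1111 Δ1=1101 | 1Δ
t=4: Δ0=1101 Δ1=1111 Δ2=1011 Δ3=1010 | 3Δ
t=5: Δ0=1010 Δ1=1000 | 1Δ
t=6: Δ0=1000 Δ1=1010 Δ2=1110 Δ3=1111 | 3Δ
t=7: Δ0=1111 Δ1=1101 | 1Δ
t=8: Δ0=1101 Δ1=1111 Δ2=1011 Δ3=1010 | 3Δ
t=9: Δ0=1010 Δ1=1000 | 1Δ
t=10: Δ0=1000 Δ1=1010 Δ2=1110 Δ3=1111 | 3Δ
t=11: Δ0=1111 Δ1=1101 | 1Δ
t=12: Δ0=1101 Δ1=1111 Δ2=1011 Δ3=1010 | 3Δ
t=13: Δ0=1010 Δ1=1000 | 1Δ
t=14: Δ0=1000 Δ1=1010 Δ2=1110 Δ3=1111 | 3Δ
t=15: Δ0=1111 Δ1=1101 | 1Δ
t=16: Δ0=1101 Δ1=1111 Δ2=1011 Δ3=1010 | 3Δ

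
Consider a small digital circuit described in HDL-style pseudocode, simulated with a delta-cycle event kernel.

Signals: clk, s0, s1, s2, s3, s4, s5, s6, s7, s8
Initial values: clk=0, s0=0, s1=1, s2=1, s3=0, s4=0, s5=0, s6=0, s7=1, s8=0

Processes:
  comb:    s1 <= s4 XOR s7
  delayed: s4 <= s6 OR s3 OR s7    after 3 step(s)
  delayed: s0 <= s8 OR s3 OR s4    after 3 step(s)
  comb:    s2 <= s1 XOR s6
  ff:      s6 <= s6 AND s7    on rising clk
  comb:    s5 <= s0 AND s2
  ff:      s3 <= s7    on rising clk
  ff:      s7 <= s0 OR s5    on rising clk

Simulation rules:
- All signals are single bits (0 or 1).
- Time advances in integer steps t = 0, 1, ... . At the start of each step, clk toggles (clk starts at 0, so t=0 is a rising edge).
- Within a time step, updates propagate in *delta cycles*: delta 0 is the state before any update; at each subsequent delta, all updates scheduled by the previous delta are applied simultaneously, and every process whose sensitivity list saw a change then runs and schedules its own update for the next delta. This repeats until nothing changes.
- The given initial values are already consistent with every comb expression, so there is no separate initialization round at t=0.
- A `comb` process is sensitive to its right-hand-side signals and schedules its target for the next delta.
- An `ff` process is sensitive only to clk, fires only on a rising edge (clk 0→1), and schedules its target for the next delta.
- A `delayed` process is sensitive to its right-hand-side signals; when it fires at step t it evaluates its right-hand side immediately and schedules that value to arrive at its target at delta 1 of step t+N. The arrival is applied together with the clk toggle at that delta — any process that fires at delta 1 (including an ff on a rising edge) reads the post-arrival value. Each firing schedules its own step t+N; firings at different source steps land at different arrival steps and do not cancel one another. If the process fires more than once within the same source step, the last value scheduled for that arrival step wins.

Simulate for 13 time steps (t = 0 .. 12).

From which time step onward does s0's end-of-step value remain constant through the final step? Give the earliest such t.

9

t0.Δ0 s3=0 s7=1 s5=0 s8=0 s4=0 s1=1 s2=1 s6=0 clk=0 s0=0
t0.Δ1 s3=0 s7=1 s5=0 s8=0 s4=0 s1=1 s2=1 s6=0 clk=1 s0=0
t0.Δ2 s3=1 s7=0 s5=0 s8=0 s4=0 s1=1 s2=1 s6=0 clk=1 s0=0
t0.Δ3 s3=1 s7=0 s5=0 s8=0 s4=0 s1=0 s2=1 s6=0 clk=1 s0=0
t0.Δ4 s3=1 s7=0 s5=0 s8=0 s4=0 s1=0 s2=0 s6=0 clk=1 s0=0
t1.Δ0 s3=1 s7=0 s5=0 s8=0 s4=0 s1=0 s2=0 s6=0 clk=1 s0=0
t1.Δ1 s3=1 s7=0 s5=0 s8=0 s4=0 s1=0 s2=0 s6=0 clk=0 s0=0
t2.Δ0 s3=1 s7=0 s5=0 s8=0 s4=0 s1=0 s2=0 s6=0 clk=0 s0=0
t2.Δ1 s3=1 s7=0 s5=0 s8=0 s4=0 s1=0 s2=0 s6=0 clk=1 s0=0
t2.Δ2 s3=0 s7=0 s5=0 s8=0 s4=0 s1=0 s2=0 s6=0 clk=1 s0=0
t3.Δ0 s3=0 s7=0 s5=0 s8=0 s4=0 s1=0 s2=0 s6=0 clk=1 s0=0
t3.Δ1 s3=0 s7=0 s5=0 s8=0 s4=1 s1=0 s2=0 s6=0 clk=0 s0=1
t3.Δ2 s3=0 s7=0 s5=0 s8=0 s4=1 s1=1 s2=0 s6=0 clk=0 s0=1
t3.Δ3 s3=0 s7=0 s5=0 s8=0 s4=1 s1=1 s2=1 s6=0 clk=0 s0=1
t3.Δ4 s3=0 s7=0 s5=1 s8=0 s4=1 s1=1 s2=1 s6=0 clk=0 s0=1
t4.Δ0 s3=0 s7=0 s5=1 s8=0 s4=1 s1=1 s2=1 s6=0 clk=0 s0=1
t4.Δ1 s3=0 s7=0 s5=1 s8=0 s4=1 s1=1 s2=1 s6=0 clk=1 s0=1
t4.Δ2 s3=0 s7=1 s5=1 s8=0 s4=1 s1=1 s2=1 s6=0 clk=1 s0=1
t4.Δ3 s3=0 s7=1 s5=1 s8=0 s4=1 s1=0 s2=1 s6=0 clk=1 s0=1
t4.Δ4 s3=0 s7=1 s5=1 s8=0 s4=1 s1=0 s2=0 s6=0 clk=1 s0=1
t4.Δ5 s3=0 s7=1 s5=0 s8=0 s4=1 s1=0 s2=0 s6=0 clk=1 s0=1
t5.Δ0 s3=0 s7=1 s5=0 s8=0 s4=1 s1=0 s2=0 s6=0 clk=1 s0=1
t5.Δ1 s3=0 s7=1 s5=0 s8=0 s4=0 s1=0 s2=0 s6=0 clk=0 s0=0
t5.Δ2 s3=0 s7=1 s5=0 s8=0 s4=0 s1=1 s2=0 s6=0 clk=0 s0=0
t5.Δ3 s3=0 s7=1 s5=0 s8=0 s4=0 s1=1 s2=1 s6=0 clk=0 s0=0
t6.Δ0 s3=0 s7=1 s5=0 s8=0 s4=0 s1=1 s2=1 s6=0 clk=0 s0=0
t6.Δ1 s3=0 s7=1 s5=0 s8=0 s4=0 s1=1 s2=1 s6=0 clk=1 s0=1
t6.Δ2 s3=1 s7=1 s5=1 s8=0 s4=0 s1=1 s2=1 s6=0 clk=1 s0=1
t7.Δ0 s3=1 s7=1 s5=1 s8=0 s4=0 s1=1 s2=1 s6=0 clk=1 s0=1
t7.Δ1 s3=1 s7=1 s5=1 s8=0 s4=1 s1=1 s2=1 s6=0 clk=0 s0=1
t7.Δ2 s3=1 s7=1 s5=1 s8=0 s4=1 s1=0 s2=1 s6=0 clk=0 s0=1
t7.Δ3 s3=1 s7=1 s5=1 s8=0 s4=1 s1=0 s2=0 s6=0 clk=0 s0=1
t7.Δ4 s3=1 s7=1 s5=0 s8=0 s4=1 s1=0 s2=0 s6=0 clk=0 s0=1
t8.Δ0 s3=1 s7=1 s5=0 s8=0 s4=1 s1=0 s2=0 s6=0 clk=0 s0=1
t8.Δ1 s3=1 s7=1 s5=0 s8=0 s4=1 s1=0 s2=0 s6=0 clk=1 s0=0
t8.Δ2 s3=1 s7=0 s5=0 s8=0 s4=1 s1=0 s2=0 s6=0 clk=1 s0=0
t8.Δ3 s3=1 s7=0 s5=0 s8=0 s4=1 s1=1 s2=0 s6=0 clk=1 s0=0
t8.Δ4 s3=1 s7=0 s5=0 s8=0 s4=1 s1=1 s2=1 s6=0 clk=1 s0=0
t9.Δ0 s3=1 s7=0 s5=0 s8=0 s4=1 s1=1 s2=1 s6=0 clk=1 s0=0
t9.Δ1 s3=1 s7=0 s5=0 s8=0 s4=1 s1=1 s2=1 s6=0 clk=0 s0=1
t9.Δ2 s3=1 s7=0 s5=1 s8=0 s4=1 s1=1 s2=1 s6=0 clk=0 s0=1
t10.Δ0 s3=1 s7=0 s5=1 s8=0 s4=1 s1=1 s2=1 s6=0 clk=0 s0=1
t10.Δ1 s3=1 s7=0 s5=1 s8=0 s4=1 s1=1 s2=1 s6=0 clk=1 s0=1
t10.Δ2 s3=0 s7=1 s5=1 s8=0 s4=1 s1=1 s2=1 s6=0 clk=1 s0=1
t10.Δ3 s3=0 s7=1 s5=1 s8=0 s4=1 s1=0 s2=1 s6=0 clk=1 s0=1
t10.Δ4 s3=0 s7=1 s5=1 s8=0 s4=1 s1=0 s2=0 s6=0 clk=1 s0=1
t10.Δ5 s3=0 s7=1 s5=0 s8=0 s4=1 s1=0 s2=0 s6=0 clk=1 s0=1
t11.Δ0 s3=0 s7=1 s5=0 s8=0 s4=1 s1=0 s2=0 s6=0 clk=1 s0=1
t11.Δ1 s3=0 s7=1 s5=0 s8=0 s4=1 s1=0 s2=0 s6=0 clk=0 s0=1
t12.Δ0 s3=0 s7=1 s5=0 s8=0 s4=1 s1=0 s2=0 s6=0 clk=0 s0=1
t12.Δ1 s3=0 s7=1 s5=0 s8=0 s4=1 s1=0 s2=0 s6=0 clk=1 s0=1
t12.Δ2 s3=1 s7=1 s5=0 s8=0 s4=1 s1=0 s2=0 s6=0 clk=1 s0=1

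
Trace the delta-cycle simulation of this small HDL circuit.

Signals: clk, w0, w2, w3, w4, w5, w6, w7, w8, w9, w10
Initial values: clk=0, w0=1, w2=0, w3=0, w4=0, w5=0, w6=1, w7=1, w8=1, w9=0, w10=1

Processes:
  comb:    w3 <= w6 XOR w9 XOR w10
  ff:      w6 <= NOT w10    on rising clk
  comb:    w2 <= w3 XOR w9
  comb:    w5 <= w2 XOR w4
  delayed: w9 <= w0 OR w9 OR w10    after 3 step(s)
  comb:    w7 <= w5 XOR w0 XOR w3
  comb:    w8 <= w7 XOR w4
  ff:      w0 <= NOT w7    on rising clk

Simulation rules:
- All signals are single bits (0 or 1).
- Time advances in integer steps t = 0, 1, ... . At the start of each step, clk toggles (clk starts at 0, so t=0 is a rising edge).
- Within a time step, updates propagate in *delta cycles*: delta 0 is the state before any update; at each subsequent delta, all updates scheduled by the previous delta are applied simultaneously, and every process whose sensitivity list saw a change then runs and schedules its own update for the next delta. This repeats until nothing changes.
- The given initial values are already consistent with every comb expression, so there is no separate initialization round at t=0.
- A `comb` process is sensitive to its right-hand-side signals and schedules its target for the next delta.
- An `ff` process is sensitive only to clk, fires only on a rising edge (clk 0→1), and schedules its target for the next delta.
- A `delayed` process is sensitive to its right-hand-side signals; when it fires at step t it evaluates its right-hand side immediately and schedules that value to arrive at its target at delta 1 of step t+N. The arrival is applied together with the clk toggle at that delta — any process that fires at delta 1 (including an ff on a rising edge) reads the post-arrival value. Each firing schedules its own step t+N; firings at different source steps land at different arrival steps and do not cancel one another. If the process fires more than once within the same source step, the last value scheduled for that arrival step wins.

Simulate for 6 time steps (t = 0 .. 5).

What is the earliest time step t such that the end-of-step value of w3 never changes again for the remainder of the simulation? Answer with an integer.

t0.Δ0 w3=0 w8=1 w4=0 w6=1 w5=0 w0=1 w9=0 w7=1 w10=1 clk=0 w2=0
t0.Δ1 w3=0 w8=1 w4=0 w6=1 w5=0 w0=1 w9=0 w7=1 w10=1 clk=1 w2=0
t0.Δ2 w3=0 w8=1 w4=0 w6=0 w5=0 w0=0 w9=0 w7=1 w10=1 clk=1 w2=0
t0.Δ3 w3=1 w8=1 w4=0 w6=0 w5=0 w0=0 w9=0 w7=0 w10=1 clk=1 w2=0
t0.Δ4 w3=1 w8=0 w4=0 w6=0 w5=0 w0=0 w9=0 w7=1 w10=1 clk=1 w2=1
t0.Δ5 w3=1 w8=1 w4=0 w6=0 w5=1 w0=0 w9=0 w7=1 w10=1 clk=1 w2=1
t0.Δ6 w3=1 w8=1 w4=0 w6=0 w5=1 w0=0 w9=0 w7=0 w10=1 clk=1 w2=1
t0.Δ7 w3=1 w8=0 w4=0 w6=0 w5=1 w0=0 w9=0 w7=0 w10=1 clk=1 w2=1
t1.Δ0 w3=1 w8=0 w4=0 w6=0 w5=1 w0=0 w9=0 w7=0 w10=1 clk=1 w2=1
t1.Δ1 w3=1 w8=0 w4=0 w6=0 w5=1 w0=0 w9=0 w7=0 w10=1 clk=0 w2=1
t2.Δ0 w3=1 w8=0 w4=0 w6=0 w5=1 w0=0 w9=0 w7=0 w10=1 clk=0 w2=1
t2.Δ1 w3=1 w8=0 w4=0 w6=0 w5=1 w0=0 w9=0 w7=0 w10=1 clk=1 w2=1
t2.Δ2 w3=1 w8=0 w4=0 w6=0 w5=1 w0=1 w9=0 w7=0 w10=1 clk=1 w2=1
t2.Δ3 w3=1 w8=0 w4=0 w6=0 w5=1 w0=1 w9=0 w7=1 w10=1 clk=1 w2=1
t2.Δ4 w3=1 w8=1 w4=0 w6=0 w5=1 w0=1 w9=0 w7=1 w10=1 clk=1 w2=1
t3.Δ0 w3=1 w8=1 w4=0 w6=0 w5=1 w0=1 w9=0 w7=1 w10=1 clk=1 w2=1
t3.Δ1 w3=1 w8=1 w4=0 w6=0 w5=1 w0=1 w9=1 w7=1 w10=1 clk=0 w2=1
t3.Δ2 w3=0 w8=1 w4=0 w6=0 w5=1 w0=1 w9=1 w7=1 w10=1 clk=0 w2=0
t3.Δ3 w3=0 w8=1 w4=0 w6=0 w5=0 w0=1 w9=1 w7=0 w10=1 clk=0 w2=1
t3.Δ4 w3=0 w8=0 w4=0 w6=0 w5=1 w0=1 w9=1 w7=1 w10=1 clk=0 w2=1
t3.Δ5 w3=0 w8=1 w4=0 w6=0 w5=1 w0=1 w9=1 w7=0 w10=1 clk=0 w2=1
t3.Δ6 w3=0 w8=0 w4=0 w6=0 w5=1 w0=1 w9=1 w7=0 w10=1 clk=0 w2=1
t4.Δ0 w3=0 w8=0 w4=0 w6=0 w5=1 w0=1 w9=1 w7=0 w10=1 clk=0 w2=1
t4.Δ1 w3=0 w8=0 w4=0 w6=0 w5=1 w0=1 w9=1 w7=0 w10=1 clk=1 w2=1
t5.Δ0 w3=0 w8=0 w4=0 w6=0 w5=1 w0=1 w9=1 w7=0 w10=1 clk=1 w2=1
t5.Δ1 w3=0 w8=0 w4=0 w6=0 w5=1 w0=1 w9=1 w7=0 w10=1 clk=0 w2=1

3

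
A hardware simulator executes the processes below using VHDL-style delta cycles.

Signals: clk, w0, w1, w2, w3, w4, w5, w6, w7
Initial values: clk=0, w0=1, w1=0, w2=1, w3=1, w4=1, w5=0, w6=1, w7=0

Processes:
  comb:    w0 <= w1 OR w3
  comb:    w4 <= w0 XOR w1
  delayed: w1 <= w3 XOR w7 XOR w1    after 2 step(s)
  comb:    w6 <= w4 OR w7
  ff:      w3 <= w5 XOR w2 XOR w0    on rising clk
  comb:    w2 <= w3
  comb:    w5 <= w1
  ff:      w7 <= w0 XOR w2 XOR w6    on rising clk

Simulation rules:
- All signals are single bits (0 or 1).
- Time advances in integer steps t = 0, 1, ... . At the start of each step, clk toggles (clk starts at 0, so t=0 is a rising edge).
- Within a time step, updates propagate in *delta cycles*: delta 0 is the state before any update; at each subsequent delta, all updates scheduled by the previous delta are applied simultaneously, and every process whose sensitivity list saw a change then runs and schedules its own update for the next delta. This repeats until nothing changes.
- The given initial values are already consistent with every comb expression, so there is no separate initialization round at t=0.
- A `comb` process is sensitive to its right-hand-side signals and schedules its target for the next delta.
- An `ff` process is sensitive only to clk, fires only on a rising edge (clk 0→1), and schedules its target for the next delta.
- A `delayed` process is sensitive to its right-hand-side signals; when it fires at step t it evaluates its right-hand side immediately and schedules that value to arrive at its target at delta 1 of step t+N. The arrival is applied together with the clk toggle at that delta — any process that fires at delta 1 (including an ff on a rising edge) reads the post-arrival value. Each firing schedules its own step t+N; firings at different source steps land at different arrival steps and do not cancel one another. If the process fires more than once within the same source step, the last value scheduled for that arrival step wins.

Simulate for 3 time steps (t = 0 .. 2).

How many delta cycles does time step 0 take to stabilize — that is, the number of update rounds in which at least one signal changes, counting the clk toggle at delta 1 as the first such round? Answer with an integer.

t0.Δ0 w5=0 w4=1 clk=0 w2=1 w1=0 w0=1 w6=1 w3=1 w7=0
t0.Δ1 w5=0 w4=1 clk=1 w2=1 w1=0 w0=1 w6=1 w3=1 w7=0
t0.Δ2 w5=0 w4=1 clk=1 w2=1 w1=0 w0=1 w6=1 w3=0 w7=1
t0.Δ3 w5=0 w4=1 clk=1 w2=0 w1=0 w0=0 w6=1 w3=0 w7=1
t0.Δ4 w5=0 w4=0 clk=1 w2=0 w1=0 w0=0 w6=1 w3=0 w7=1
t1.Δ0 w5=0 w4=0 clk=1 w2=0 w1=0 w0=0 w6=1 w3=0 w7=1
t1.Δ1 w5=0 w4=0 clk=0 w2=0 w1=0 w0=0 w6=1 w3=0 w7=1
t2.Δ0 w5=0 w4=0 clk=0 w2=0 w1=0 w0=0 w6=1 w3=0 w7=1
t2.Δ1 w5=0 w4=0 clk=1 w2=0 w1=1 w0=0 w6=1 w3=0 w7=1
t2.Δ2 w5=1 w4=1 clk=1 w2=0 w1=1 w0=1 w6=1 w3=0 w7=1
t2.Δ3 w5=1 w4=0 clk=1 w2=0 w1=1 w0=1 w6=1 w3=0 w7=1

4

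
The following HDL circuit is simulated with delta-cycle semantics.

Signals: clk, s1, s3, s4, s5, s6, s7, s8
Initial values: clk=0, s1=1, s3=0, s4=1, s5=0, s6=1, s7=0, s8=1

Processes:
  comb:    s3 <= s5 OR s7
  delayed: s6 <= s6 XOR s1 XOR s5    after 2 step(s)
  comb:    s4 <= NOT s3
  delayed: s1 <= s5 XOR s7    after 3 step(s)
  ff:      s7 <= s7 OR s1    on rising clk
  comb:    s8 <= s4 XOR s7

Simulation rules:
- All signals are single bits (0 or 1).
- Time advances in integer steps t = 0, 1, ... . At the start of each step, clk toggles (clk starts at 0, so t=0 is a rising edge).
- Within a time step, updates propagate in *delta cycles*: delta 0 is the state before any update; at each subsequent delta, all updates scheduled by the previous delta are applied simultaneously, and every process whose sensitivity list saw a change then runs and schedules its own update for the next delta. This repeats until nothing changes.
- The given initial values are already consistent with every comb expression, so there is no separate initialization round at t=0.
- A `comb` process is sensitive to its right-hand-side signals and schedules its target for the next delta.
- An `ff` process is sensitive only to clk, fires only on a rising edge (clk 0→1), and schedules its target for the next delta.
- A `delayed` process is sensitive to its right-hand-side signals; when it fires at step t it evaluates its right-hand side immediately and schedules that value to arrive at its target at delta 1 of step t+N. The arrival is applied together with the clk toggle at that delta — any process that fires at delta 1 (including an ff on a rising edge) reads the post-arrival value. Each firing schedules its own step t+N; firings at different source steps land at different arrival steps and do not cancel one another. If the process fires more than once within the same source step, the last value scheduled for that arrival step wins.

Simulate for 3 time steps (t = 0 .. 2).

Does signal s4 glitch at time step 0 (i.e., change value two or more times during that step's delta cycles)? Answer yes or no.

t=0 Δ0: s6=1 clk=0 s7=0 s8=1 s5=0 s4=1 s3=0 s1=1
  Δ1: clk:0→1
  Δ2: s7:0→1
  Δ3: s8:1→0, s3:0→1
  Δ4: s4:1→0
  Δ5: s8:0→1
  (5Δ to stable)
t=1 Δ0: s6=1 clk=1 s7=1 s8=1 s5=0 s4=0 s3=1 s1=1
  Δ1: clk:1→0
  (1Δ to stable)
t=2 Δ0: s6=1 clk=0 s7=1 s8=1 s5=0 s4=0 s3=1 s1=1
  Δ1: clk:0→1
  (1Δ to stable)

no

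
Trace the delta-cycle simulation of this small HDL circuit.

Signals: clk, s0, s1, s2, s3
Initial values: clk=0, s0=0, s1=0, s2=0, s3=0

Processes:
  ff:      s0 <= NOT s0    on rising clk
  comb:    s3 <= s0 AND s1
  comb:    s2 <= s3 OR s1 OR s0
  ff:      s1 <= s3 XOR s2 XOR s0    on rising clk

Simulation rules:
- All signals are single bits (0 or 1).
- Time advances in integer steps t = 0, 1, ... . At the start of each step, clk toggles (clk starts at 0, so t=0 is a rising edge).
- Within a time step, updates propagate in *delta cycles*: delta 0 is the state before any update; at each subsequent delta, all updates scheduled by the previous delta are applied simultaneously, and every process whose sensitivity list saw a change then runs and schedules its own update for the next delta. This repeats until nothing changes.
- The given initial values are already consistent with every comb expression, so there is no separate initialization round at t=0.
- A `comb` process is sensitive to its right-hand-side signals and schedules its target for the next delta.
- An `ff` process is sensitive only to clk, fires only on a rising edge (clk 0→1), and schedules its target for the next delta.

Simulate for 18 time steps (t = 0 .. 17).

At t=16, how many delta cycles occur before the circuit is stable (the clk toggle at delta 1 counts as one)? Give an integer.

t0.Δ0 s1=0 clk=0 s2=0 s0=0 s3=0
t0.Δ1 s1=0 clk=1 s2=0 s0=0 s3=0
t0.Δ2 s1=0 clk=1 s2=0 s0=1 s3=0
t0.Δ3 s1=0 clk=1 s2=1 s0=1 s3=0
t1.Δ0 s1=0 clk=1 s2=1 s0=1 s3=0
t1.Δ1 s1=0 clk=0 s2=1 s0=1 s3=0
t2.Δ0 s1=0 clk=0 s2=1 s0=1 s3=0
t2.Δ1 s1=0 clk=1 s2=1 s0=1 s3=0
t2.Δ2 s1=0 clk=1 s2=1 s0=0 s3=0
t2.Δ3 s1=0 clk=1 s2=0 s0=0 s3=0
t3.Δ0 s1=0 clk=1 s2=0 s0=0 s3=0
t3.Δ1 s1=0 clk=0 s2=0 s0=0 s3=0
t4.Δ0 s1=0 clk=0 s2=0 s0=0 s3=0
t4.Δ1 s1=0 clk=1 s2=0 s0=0 s3=0
t4.Δ2 s1=0 clk=1 s2=0 s0=1 s3=0
t4.Δ3 s1=0 clk=1 s2=1 s0=1 s3=0
t5.Δ0 s1=0 clk=1 s2=1 s0=1 s3=0
t5.Δ1 s1=0 clk=0 s2=1 s0=1 s3=0
t6.Δ0 s1=0 clk=0 s2=1 s0=1 s3=0
t6.Δ1 s1=0 clk=1 s2=1 s0=1 s3=0
t6.Δ2 s1=0 clk=1 s2=1 s0=0 s3=0
t6.Δ3 s1=0 clk=1 s2=0 s0=0 s3=0
t7.Δ0 s1=0 clk=1 s2=0 s0=0 s3=0
t7.Δ1 s1=0 clk=0 s2=0 s0=0 s3=0
t8.Δ0 s1=0 clk=0 s2=0 s0=0 s3=0
t8.Δ1 s1=0 clk=1 s2=0 s0=0 s3=0
t8.Δ2 s1=0 clk=1 s2=0 s0=1 s3=0
t8.Δ3 s1=0 clk=1 s2=1 s0=1 s3=0
t9.Δ0 s1=0 clk=1 s2=1 s0=1 s3=0
t9.Δ1 s1=0 clk=0 s2=1 s0=1 s3=0
t10.Δ0 s1=0 clk=0 s2=1 s0=1 s3=0
t10.Δ1 s1=0 clk=1 s2=1 s0=1 s3=0
t10.Δ2 s1=0 clk=1 s2=1 s0=0 s3=0
t10.Δ3 s1=0 clk=1 s2=0 s0=0 s3=0
t11.Δ0 s1=0 clk=1 s2=0 s0=0 s3=0
t11.Δ1 s1=0 clk=0 s2=0 s0=0 s3=0
t12.Δ0 s1=0 clk=0 s2=0 s0=0 s3=0
t12.Δ1 s1=0 clk=1 s2=0 s0=0 s3=0
t12.Δ2 s1=0 clk=1 s2=0 s0=1 s3=0
t12.Δ3 s1=0 clk=1 s2=1 s0=1 s3=0
t13.Δ0 s1=0 clk=1 s2=1 s0=1 s3=0
t13.Δ1 s1=0 clk=0 s2=1 s0=1 s3=0
t14.Δ0 s1=0 clk=0 s2=1 s0=1 s3=0
t14.Δ1 s1=0 clk=1 s2=1 s0=1 s3=0
t14.Δ2 s1=0 clk=1 s2=1 s0=0 s3=0
t14.Δ3 s1=0 clk=1 s2=0 s0=0 s3=0
t15.Δ0 s1=0 clk=1 s2=0 s0=0 s3=0
t15.Δ1 s1=0 clk=0 s2=0 s0=0 s3=0
t16.Δ0 s1=0 clk=0 s2=0 s0=0 s3=0
t16.Δ1 s1=0 clk=1 s2=0 s0=0 s3=0
t16.Δ2 s1=0 clk=1 s2=0 s0=1 s3=0
t16.Δ3 s1=0 clk=1 s2=1 s0=1 s3=0
t17.Δ0 s1=0 clk=1 s2=1 s0=1 s3=0
t17.Δ1 s1=0 clk=0 s2=1 s0=1 s3=0

3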